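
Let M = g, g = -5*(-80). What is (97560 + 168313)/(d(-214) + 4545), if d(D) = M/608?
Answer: 10103174/172735 ≈ 58.489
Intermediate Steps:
g = 400
M = 400
d(D) = 25/38 (d(D) = 400/608 = 400*(1/608) = 25/38)
(97560 + 168313)/(d(-214) + 4545) = (97560 + 168313)/(25/38 + 4545) = 265873/(172735/38) = 265873*(38/172735) = 10103174/172735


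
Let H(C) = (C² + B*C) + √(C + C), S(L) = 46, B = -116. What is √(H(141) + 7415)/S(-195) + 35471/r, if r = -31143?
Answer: -35471/31143 + √(10940 + √282)/46 ≈ 1.1366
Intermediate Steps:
H(C) = C² - 116*C + √2*√C (H(C) = (C² - 116*C) + √(C + C) = (C² - 116*C) + √(2*C) = (C² - 116*C) + √2*√C = C² - 116*C + √2*√C)
√(H(141) + 7415)/S(-195) + 35471/r = √((141² - 116*141 + √2*√141) + 7415)/46 + 35471/(-31143) = √((19881 - 16356 + √282) + 7415)*(1/46) + 35471*(-1/31143) = √((3525 + √282) + 7415)*(1/46) - 35471/31143 = √(10940 + √282)*(1/46) - 35471/31143 = √(10940 + √282)/46 - 35471/31143 = -35471/31143 + √(10940 + √282)/46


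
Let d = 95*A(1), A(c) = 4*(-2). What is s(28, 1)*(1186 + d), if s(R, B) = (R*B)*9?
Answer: 107352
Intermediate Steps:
A(c) = -8
d = -760 (d = 95*(-8) = -760)
s(R, B) = 9*B*R (s(R, B) = (B*R)*9 = 9*B*R)
s(28, 1)*(1186 + d) = (9*1*28)*(1186 - 760) = 252*426 = 107352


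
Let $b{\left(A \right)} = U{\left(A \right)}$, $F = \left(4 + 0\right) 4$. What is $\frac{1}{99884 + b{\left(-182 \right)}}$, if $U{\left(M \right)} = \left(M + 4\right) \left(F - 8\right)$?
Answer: $\frac{1}{98460} \approx 1.0156 \cdot 10^{-5}$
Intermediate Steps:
$F = 16$ ($F = 4 \cdot 4 = 16$)
$U{\left(M \right)} = 32 + 8 M$ ($U{\left(M \right)} = \left(M + 4\right) \left(16 - 8\right) = \left(4 + M\right) 8 = 32 + 8 M$)
$b{\left(A \right)} = 32 + 8 A$
$\frac{1}{99884 + b{\left(-182 \right)}} = \frac{1}{99884 + \left(32 + 8 \left(-182\right)\right)} = \frac{1}{99884 + \left(32 - 1456\right)} = \frac{1}{99884 - 1424} = \frac{1}{98460}$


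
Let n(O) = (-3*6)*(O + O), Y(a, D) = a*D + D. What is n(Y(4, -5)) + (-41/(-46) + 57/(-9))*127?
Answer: 28823/138 ≈ 208.86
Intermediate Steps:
Y(a, D) = D + D*a (Y(a, D) = D*a + D = D + D*a)
n(O) = -36*O
n(Y(4, -5)) + (-41/(-46) + 57/(-9))*127 = -(-180)*(1 + 4) + (-41/(-46) + 57/(-9))*127 = -(-180)*5 + (-41*(-1/46) + 57*(-1/9))*127 = -36*(-25) + (41/46 - 19/3)*127 = 900 - 751/138*127 = 900 - 95377/138 = 28823/138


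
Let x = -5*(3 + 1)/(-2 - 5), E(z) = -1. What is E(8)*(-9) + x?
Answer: 83/7 ≈ 11.857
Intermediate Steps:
x = 20/7 (x = -5*4/(-7) = -(-5)*4/7 = -5*(-4/7) = 20/7 ≈ 2.8571)
E(8)*(-9) + x = -1*(-9) + 20/7 = 9 + 20/7 = 83/7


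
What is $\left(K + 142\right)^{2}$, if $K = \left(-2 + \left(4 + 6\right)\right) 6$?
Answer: $36100$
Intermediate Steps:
$K = 48$ ($K = \left(-2 + 10\right) 6 = 8 \cdot 6 = 48$)
$\left(K + 142\right)^{2} = \left(48 + 142\right)^{2} = 190^{2} = 36100$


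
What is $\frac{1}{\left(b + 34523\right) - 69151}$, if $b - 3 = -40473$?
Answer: $- \frac{1}{75098} \approx -1.3316 \cdot 10^{-5}$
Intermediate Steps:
$b = -40470$ ($b = 3 - 40473 = -40470$)
$\frac{1}{\left(b + 34523\right) - 69151} = \frac{1}{\left(-40470 + 34523\right) - 69151} = \frac{1}{-5947 - 69151} = \frac{1}{-75098} = - \frac{1}{75098}$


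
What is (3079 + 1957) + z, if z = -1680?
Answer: 3356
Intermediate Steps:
(3079 + 1957) + z = (3079 + 1957) - 1680 = 5036 - 1680 = 3356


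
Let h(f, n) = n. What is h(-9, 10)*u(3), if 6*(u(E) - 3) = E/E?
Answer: 95/3 ≈ 31.667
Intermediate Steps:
u(E) = 19/6 (u(E) = 3 + (E/E)/6 = 3 + (1/6)*1 = 3 + 1/6 = 19/6)
h(-9, 10)*u(3) = 10*(19/6) = 95/3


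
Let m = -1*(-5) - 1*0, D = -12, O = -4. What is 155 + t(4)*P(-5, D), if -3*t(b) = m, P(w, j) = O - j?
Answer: 425/3 ≈ 141.67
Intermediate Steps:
P(w, j) = -4 - j
m = 5 (m = 5 + 0 = 5)
t(b) = -5/3 (t(b) = -⅓*5 = -5/3)
155 + t(4)*P(-5, D) = 155 - 5*(-4 - 1*(-12))/3 = 155 - 5*(-4 + 12)/3 = 155 - 5/3*8 = 155 - 40/3 = 425/3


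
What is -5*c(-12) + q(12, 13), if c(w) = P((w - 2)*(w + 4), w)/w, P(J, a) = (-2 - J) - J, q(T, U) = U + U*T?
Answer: 449/6 ≈ 74.833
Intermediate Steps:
q(T, U) = U + T*U
P(J, a) = -2 - 2*J
c(w) = (-2 - 2*(-2 + w)*(4 + w))/w (c(w) = (-2 - 2*(w - 2)*(w + 4))/w = (-2 - 2*(-2 + w)*(4 + w))/w)
-5*c(-12) + q(12, 13) = -5*(-4 - 2*(-12) + 14/(-12)) + 13*(1 + 12) = -5*(-4 + 24 + 14*(-1/12)) + 13*13 = -5*(-4 + 24 - 7/6) + 169 = -5*113/6 + 169 = -565/6 + 169 = 449/6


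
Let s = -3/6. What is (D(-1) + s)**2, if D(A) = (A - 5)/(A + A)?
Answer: 25/4 ≈ 6.2500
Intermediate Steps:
s = -1/2 (s = -3*1/6 = -1/2 ≈ -0.50000)
D(A) = (-5 + A)/(2*A) (D(A) = (-5 + A)/((2*A)) = (-5 + A)*(1/(2*A)) = (-5 + A)/(2*A))
(D(-1) + s)**2 = ((1/2)*(-5 - 1)/(-1) - 1/2)**2 = ((1/2)*(-1)*(-6) - 1/2)**2 = (3 - 1/2)**2 = (5/2)**2 = 25/4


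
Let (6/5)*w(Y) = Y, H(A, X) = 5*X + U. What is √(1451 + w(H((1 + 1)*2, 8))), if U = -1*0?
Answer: √13359/3 ≈ 38.527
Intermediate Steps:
U = 0
H(A, X) = 5*X (H(A, X) = 5*X + 0 = 5*X)
w(Y) = 5*Y/6
√(1451 + w(H((1 + 1)*2, 8))) = √(1451 + 5*(5*8)/6) = √(1451 + (⅚)*40) = √(1451 + 100/3) = √(4453/3) = √13359/3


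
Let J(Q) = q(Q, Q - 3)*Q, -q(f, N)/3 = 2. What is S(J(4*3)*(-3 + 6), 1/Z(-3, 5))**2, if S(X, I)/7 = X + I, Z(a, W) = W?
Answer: 57047809/25 ≈ 2.2819e+6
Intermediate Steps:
q(f, N) = -6 (q(f, N) = -3*2 = -6)
J(Q) = -6*Q
S(X, I) = 7*I + 7*X (S(X, I) = 7*(X + I) = 7*(I + X) = 7*I + 7*X)
S(J(4*3)*(-3 + 6), 1/Z(-3, 5))**2 = (7/5 + 7*((-24*3)*(-3 + 6)))**2 = (7*(1/5) + 7*(-6*12*3))**2 = (7/5 + 7*(-72*3))**2 = (7/5 + 7*(-216))**2 = (7/5 - 1512)**2 = (-7553/5)**2 = 57047809/25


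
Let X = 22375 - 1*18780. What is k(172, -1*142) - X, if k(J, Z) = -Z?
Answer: -3453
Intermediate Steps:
X = 3595 (X = 22375 - 18780 = 3595)
k(172, -1*142) - X = -(-1)*142 - 1*3595 = -1*(-142) - 3595 = 142 - 3595 = -3453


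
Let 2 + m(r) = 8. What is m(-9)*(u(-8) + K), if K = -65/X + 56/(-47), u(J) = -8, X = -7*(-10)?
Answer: -19977/329 ≈ -60.720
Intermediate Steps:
X = 70
m(r) = 6 (m(r) = -2 + 8 = 6)
K = -1395/658 (K = -65/70 + 56/(-47) = -65*1/70 + 56*(-1/47) = -13/14 - 56/47 = -1395/658 ≈ -2.1201)
m(-9)*(u(-8) + K) = 6*(-8 - 1395/658) = 6*(-6659/658) = -19977/329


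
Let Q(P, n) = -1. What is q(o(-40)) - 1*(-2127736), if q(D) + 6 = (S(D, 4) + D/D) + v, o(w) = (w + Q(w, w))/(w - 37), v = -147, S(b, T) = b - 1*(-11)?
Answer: 163824856/77 ≈ 2.1276e+6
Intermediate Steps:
S(b, T) = 11 + b (S(b, T) = b + 11 = 11 + b)
o(w) = (-1 + w)/(-37 + w) (o(w) = (w - 1)/(w - 37) = (-1 + w)/(-37 + w))
q(D) = -141 + D (q(D) = -6 + (((11 + D) + D/D) - 147) = -6 + (((11 + D) + 1) - 147) = -6 + ((12 + D) - 147) = -6 + (-135 + D) = -141 + D)
q(o(-40)) - 1*(-2127736) = (-141 + (-1 - 40)/(-37 - 40)) - 1*(-2127736) = (-141 - 41/(-77)) + 2127736 = (-141 - 1/77*(-41)) + 2127736 = (-141 + 41/77) + 2127736 = -10816/77 + 2127736 = 163824856/77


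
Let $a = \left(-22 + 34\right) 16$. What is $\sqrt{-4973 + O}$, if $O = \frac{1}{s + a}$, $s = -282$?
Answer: $\frac{i \sqrt{4475710}}{30} \approx 70.52 i$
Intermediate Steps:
$a = 192$ ($a = 12 \cdot 16 = 192$)
$O = - \frac{1}{90}$ ($O = \frac{1}{-282 + 192} = \frac{1}{-90} = - \frac{1}{90} \approx -0.011111$)
$\sqrt{-4973 + O} = \sqrt{-4973 - \frac{1}{90}} = \sqrt{- \frac{447571}{90}} = \frac{i \sqrt{4475710}}{30}$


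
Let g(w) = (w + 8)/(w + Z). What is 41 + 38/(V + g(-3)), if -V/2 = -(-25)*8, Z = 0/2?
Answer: 49291/1205 ≈ 40.905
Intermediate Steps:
Z = 0 (Z = 0*(½) = 0)
g(w) = (8 + w)/w (g(w) = (w + 8)/(w + 0) = (8 + w)/w)
V = -400 (V = -(-10)*(-5*8) = -(-10)*(-40) = -2*200 = -400)
41 + 38/(V + g(-3)) = 41 + 38/(-400 + (8 - 3)/(-3)) = 41 + 38/(-400 - ⅓*5) = 41 + 38/(-400 - 5/3) = 41 + 38/(-1205/3) = 41 + 38*(-3/1205) = 41 - 114/1205 = 49291/1205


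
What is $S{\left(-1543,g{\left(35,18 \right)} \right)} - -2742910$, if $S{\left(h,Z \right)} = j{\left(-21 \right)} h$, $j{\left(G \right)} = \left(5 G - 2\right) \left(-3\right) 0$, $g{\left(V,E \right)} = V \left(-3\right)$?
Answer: $2742910$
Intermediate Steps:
$g{\left(V,E \right)} = - 3 V$
$j{\left(G \right)} = 0$ ($j{\left(G \right)} = \left(-2 + 5 G\right) \left(-3\right) 0 = \left(6 - 15 G\right) 0 = 0$)
$S{\left(h,Z \right)} = 0$ ($S{\left(h,Z \right)} = 0 h = 0$)
$S{\left(-1543,g{\left(35,18 \right)} \right)} - -2742910 = 0 - -2742910 = 0 + 2742910 = 2742910$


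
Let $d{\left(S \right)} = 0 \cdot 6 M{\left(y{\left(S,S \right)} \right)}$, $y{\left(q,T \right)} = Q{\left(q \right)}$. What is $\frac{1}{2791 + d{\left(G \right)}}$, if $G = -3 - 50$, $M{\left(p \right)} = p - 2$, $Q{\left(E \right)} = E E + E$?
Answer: $\frac{1}{2791} \approx 0.00035829$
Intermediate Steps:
$Q{\left(E \right)} = E + E^{2}$ ($Q{\left(E \right)} = E^{2} + E = E + E^{2}$)
$y{\left(q,T \right)} = q \left(1 + q\right)$
$M{\left(p \right)} = -2 + p$
$G = -53$
$d{\left(S \right)} = 0$ ($d{\left(S \right)} = 0 \cdot 6 \left(-2 + S \left(1 + S\right)\right) = 0 \left(-2 + S \left(1 + S\right)\right) = 0$)
$\frac{1}{2791 + d{\left(G \right)}} = \frac{1}{2791 + 0} = \frac{1}{2791}$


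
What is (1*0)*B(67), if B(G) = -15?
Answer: 0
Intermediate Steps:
(1*0)*B(67) = (1*0)*(-15) = 0*(-15) = 0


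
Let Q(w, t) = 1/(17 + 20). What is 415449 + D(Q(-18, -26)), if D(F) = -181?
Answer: 415268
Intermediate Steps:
Q(w, t) = 1/37
415449 + D(Q(-18, -26)) = 415449 - 181 = 415268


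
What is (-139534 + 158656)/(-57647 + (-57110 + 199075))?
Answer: 3187/14053 ≈ 0.22678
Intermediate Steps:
(-139534 + 158656)/(-57647 + (-57110 + 199075)) = 19122/(-57647 + 141965) = 19122/84318 = 19122*(1/84318) = 3187/14053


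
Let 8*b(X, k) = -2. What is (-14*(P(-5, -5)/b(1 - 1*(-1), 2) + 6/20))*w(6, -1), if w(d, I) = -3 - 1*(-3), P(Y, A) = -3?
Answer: 0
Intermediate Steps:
b(X, k) = -1/4 (b(X, k) = (1/8)*(-2) = -1/4)
w(d, I) = 0 (w(d, I) = -3 + 3 = 0)
(-14*(P(-5, -5)/b(1 - 1*(-1), 2) + 6/20))*w(6, -1) = -14*(-3/(-1/4) + 6/20)*0 = -14*(-3*(-4) + 6*(1/20))*0 = -14*(12 + 3/10)*0 = -14*123/10*0 = -861/5*0 = 0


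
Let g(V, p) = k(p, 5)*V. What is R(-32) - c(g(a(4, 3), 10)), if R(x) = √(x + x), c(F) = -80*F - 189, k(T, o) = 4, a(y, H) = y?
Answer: 1469 + 8*I ≈ 1469.0 + 8.0*I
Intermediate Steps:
g(V, p) = 4*V
c(F) = -189 - 80*F
R(x) = √2*√x (R(x) = √(2*x) = √2*√x)
R(-32) - c(g(a(4, 3), 10)) = √2*√(-32) - (-189 - 320*4) = √2*(4*I*√2) - (-189 - 80*16) = 8*I - (-189 - 1280) = 8*I - 1*(-1469) = 8*I + 1469 = 1469 + 8*I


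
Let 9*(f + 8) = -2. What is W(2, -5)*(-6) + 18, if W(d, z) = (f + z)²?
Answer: -27836/27 ≈ -1031.0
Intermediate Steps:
f = -74/9 (f = -8 + (⅑)*(-2) = -8 - 2/9 = -74/9 ≈ -8.2222)
W(d, z) = (-74/9 + z)²
W(2, -5)*(-6) + 18 = ((-74 + 9*(-5))²/81)*(-6) + 18 = ((-74 - 45)²/81)*(-6) + 18 = ((1/81)*(-119)²)*(-6) + 18 = ((1/81)*14161)*(-6) + 18 = (14161/81)*(-6) + 18 = -28322/27 + 18 = -27836/27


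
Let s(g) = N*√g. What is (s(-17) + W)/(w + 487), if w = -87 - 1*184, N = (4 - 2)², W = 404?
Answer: 101/54 + I*√17/54 ≈ 1.8704 + 0.076354*I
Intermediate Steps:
N = 4 (N = 2² = 4)
w = -271 (w = -87 - 184 = -271)
s(g) = 4*√g
(s(-17) + W)/(w + 487) = (4*√(-17) + 404)/(-271 + 487) = (4*(I*√17) + 404)/216 = (4*I*√17 + 404)*(1/216) = (404 + 4*I*√17)*(1/216) = 101/54 + I*√17/54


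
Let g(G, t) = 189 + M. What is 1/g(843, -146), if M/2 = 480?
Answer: 1/1149 ≈ 0.00087032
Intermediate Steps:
M = 960 (M = 2*480 = 960)
g(G, t) = 1149 (g(G, t) = 189 + 960 = 1149)
1/g(843, -146) = 1/1149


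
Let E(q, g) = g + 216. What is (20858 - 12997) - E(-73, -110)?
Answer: 7755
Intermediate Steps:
E(q, g) = 216 + g
(20858 - 12997) - E(-73, -110) = (20858 - 12997) - (216 - 110) = 7861 - 1*106 = 7861 - 106 = 7755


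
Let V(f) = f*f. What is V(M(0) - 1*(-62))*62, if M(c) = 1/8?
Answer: 7657279/32 ≈ 2.3929e+5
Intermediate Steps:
M(c) = 1/8
V(f) = f**2
V(M(0) - 1*(-62))*62 = (1/8 - 1*(-62))**2*62 = (1/8 + 62)**2*62 = (497/8)**2*62 = (247009/64)*62 = 7657279/32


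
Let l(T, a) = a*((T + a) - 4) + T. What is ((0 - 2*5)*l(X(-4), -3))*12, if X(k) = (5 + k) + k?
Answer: -3240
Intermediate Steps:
X(k) = 5 + 2*k
l(T, a) = T + a*(-4 + T + a) (l(T, a) = a*(-4 + T + a) + T = T + a*(-4 + T + a))
((0 - 2*5)*l(X(-4), -3))*12 = ((0 - 2*5)*((5 + 2*(-4)) + (-3)**2 - 4*(-3) + (5 + 2*(-4))*(-3)))*12 = ((0 - 10)*((5 - 8) + 9 + 12 + (5 - 8)*(-3)))*12 = -10*(-3 + 9 + 12 - 3*(-3))*12 = -10*(-3 + 9 + 12 + 9)*12 = -10*27*12 = -270*12 = -3240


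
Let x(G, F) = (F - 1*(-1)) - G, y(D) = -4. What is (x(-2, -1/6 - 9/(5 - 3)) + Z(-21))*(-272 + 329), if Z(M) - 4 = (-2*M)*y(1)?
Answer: -9443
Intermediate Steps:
x(G, F) = 1 + F - G (x(G, F) = (F + 1) - G = (1 + F) - G = 1 + F - G)
Z(M) = 4 + 8*M (Z(M) = 4 - 2*M*(-4) = 4 + 8*M)
(x(-2, -1/6 - 9/(5 - 3)) + Z(-21))*(-272 + 329) = ((1 + (-1/6 - 9/(5 - 3)) - 1*(-2)) + (4 + 8*(-21)))*(-272 + 329) = ((1 + (-1*1/6 - 9/2) + 2) + (4 - 168))*57 = ((1 + (-1/6 - 9*1/2) + 2) - 164)*57 = ((1 + (-1/6 - 9/2) + 2) - 164)*57 = ((1 - 14/3 + 2) - 164)*57 = (-5/3 - 164)*57 = -497/3*57 = -9443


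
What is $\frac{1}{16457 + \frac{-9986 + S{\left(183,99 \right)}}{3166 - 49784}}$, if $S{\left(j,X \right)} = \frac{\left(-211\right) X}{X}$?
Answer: $\frac{4238}{69745693} \approx 6.0764 \cdot 10^{-5}$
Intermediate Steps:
$S{\left(j,X \right)} = -211$
$\frac{1}{16457 + \frac{-9986 + S{\left(183,99 \right)}}{3166 - 49784}} = \frac{1}{16457 + \frac{-9986 - 211}{3166 - 49784}} = \frac{1}{16457 - \frac{10197}{-46618}} = \frac{1}{16457 - - \frac{927}{4238}} = \frac{1}{16457 + \frac{927}{4238}} = \frac{1}{\frac{69745693}{4238}} = \frac{4238}{69745693}$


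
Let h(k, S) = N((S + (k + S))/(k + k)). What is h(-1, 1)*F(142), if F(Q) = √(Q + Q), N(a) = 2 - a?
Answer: 5*√71 ≈ 42.131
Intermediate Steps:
h(k, S) = 2 - (k + 2*S)/(2*k) (h(k, S) = 2 - (S + (k + S))/(k + k) = 2 - (S + (S + k))/(2*k) = 2 - (k + 2*S)*1/(2*k) = 2 - (k + 2*S)/(2*k))
F(Q) = √2*√Q (F(Q) = √(2*Q) = √2*√Q)
h(-1, 1)*F(142) = (3/2 - 1*1/(-1))*(√2*√142) = (3/2 - 1*1*(-1))*(2*√71) = (3/2 + 1)*(2*√71) = 5*(2*√71)/2 = 5*√71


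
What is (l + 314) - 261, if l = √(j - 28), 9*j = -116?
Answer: 53 + 4*I*√23/3 ≈ 53.0 + 6.3944*I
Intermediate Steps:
j = -116/9 (j = (⅑)*(-116) = -116/9 ≈ -12.889)
l = 4*I*√23/3 (l = √(-116/9 - 28) = √(-368/9) = 4*I*√23/3 ≈ 6.3944*I)
(l + 314) - 261 = (4*I*√23/3 + 314) - 261 = (314 + 4*I*√23/3) - 261 = 53 + 4*I*√23/3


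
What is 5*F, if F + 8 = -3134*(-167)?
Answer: 2616850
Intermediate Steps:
F = 523370 (F = -8 - 3134*(-167) = -8 + 523378 = 523370)
5*F = 5*523370 = 2616850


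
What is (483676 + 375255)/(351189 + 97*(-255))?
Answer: 858931/326454 ≈ 2.6311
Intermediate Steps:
(483676 + 375255)/(351189 + 97*(-255)) = 858931/(351189 - 24735) = 858931/326454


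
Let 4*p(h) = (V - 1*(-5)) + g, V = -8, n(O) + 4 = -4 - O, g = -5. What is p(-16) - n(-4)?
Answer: 2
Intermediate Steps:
n(O) = -8 - O (n(O) = -4 + (-4 - O) = -8 - O)
p(h) = -2 (p(h) = ((-8 - 1*(-5)) - 5)/4 = ((-8 + 5) - 5)/4 = (-3 - 5)/4 = (¼)*(-8) = -2)
p(-16) - n(-4) = -2 - (-8 - 1*(-4)) = -2 - (-8 + 4) = -2 - 1*(-4) = -2 + 4 = 2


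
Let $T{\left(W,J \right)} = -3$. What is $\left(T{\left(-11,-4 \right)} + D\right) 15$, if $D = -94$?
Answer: $-1455$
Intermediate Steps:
$\left(T{\left(-11,-4 \right)} + D\right) 15 = \left(-3 - 94\right) 15 = \left(-97\right) 15 = -1455$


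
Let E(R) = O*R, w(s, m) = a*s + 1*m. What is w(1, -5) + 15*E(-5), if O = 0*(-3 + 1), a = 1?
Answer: -4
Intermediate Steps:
w(s, m) = m + s (w(s, m) = 1*s + 1*m = s + m = m + s)
O = 0 (O = 0*(-2) = 0)
E(R) = 0 (E(R) = 0*R = 0)
w(1, -5) + 15*E(-5) = (-5 + 1) + 15*0 = -4 + 0 = -4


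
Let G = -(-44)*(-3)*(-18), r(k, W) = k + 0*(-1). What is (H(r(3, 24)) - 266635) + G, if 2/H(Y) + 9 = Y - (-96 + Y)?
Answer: -22990531/87 ≈ -2.6426e+5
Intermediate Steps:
r(k, W) = k (r(k, W) = k + 0 = k)
H(Y) = 2/87 (H(Y) = 2/(-9 + (Y - (-96 + Y))) = 2/(-9 + (Y + (96 - Y))) = 2/(-9 + 96) = 2/87)
G = 2376 (G = -44*3*(-18) = -132*(-18) = 2376)
(H(r(3, 24)) - 266635) + G = (2/87 - 266635) + 2376 = -23197243/87 + 2376 = -22990531/87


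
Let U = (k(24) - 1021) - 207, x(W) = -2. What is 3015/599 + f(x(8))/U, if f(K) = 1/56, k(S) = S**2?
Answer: 110083081/21870688 ≈ 5.0334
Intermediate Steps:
f(K) = 1/56
U = -652 (U = (24**2 - 1021) - 207 = (576 - 1021) - 207 = -445 - 207 = -652)
3015/599 + f(x(8))/U = 3015/599 + (1/56)/(-652) = 3015*(1/599) + (1/56)*(-1/652) = 3015/599 - 1/36512 = 110083081/21870688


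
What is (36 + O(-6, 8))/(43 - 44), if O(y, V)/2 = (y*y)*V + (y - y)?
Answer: -612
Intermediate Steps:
O(y, V) = 2*V*y² (O(y, V) = 2*((y*y)*V + (y - y)) = 2*(y²*V + 0) = 2*(V*y² + 0) = 2*(V*y²) = 2*V*y²)
(36 + O(-6, 8))/(43 - 44) = (36 + 2*8*(-6)²)/(43 - 44) = (36 + 2*8*36)/(-1) = (36 + 576)*(-1) = 612*(-1) = -612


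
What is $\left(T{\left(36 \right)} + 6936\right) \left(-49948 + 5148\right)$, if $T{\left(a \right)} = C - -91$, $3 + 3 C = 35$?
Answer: $- \frac{945862400}{3} \approx -3.1529 \cdot 10^{8}$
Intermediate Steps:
$C = \frac{32}{3}$ ($C = -1 + \frac{1}{3} \cdot 35 = -1 + \frac{35}{3} = \frac{32}{3} \approx 10.667$)
$T{\left(a \right)} = \frac{305}{3}$ ($T{\left(a \right)} = \frac{32}{3} - -91 = \frac{32}{3} + 91 = \frac{305}{3}$)
$\left(T{\left(36 \right)} + 6936\right) \left(-49948 + 5148\right) = \left(\frac{305}{3} + 6936\right) \left(-49948 + 5148\right) = \frac{21113}{3} \left(-44800\right) = - \frac{945862400}{3}$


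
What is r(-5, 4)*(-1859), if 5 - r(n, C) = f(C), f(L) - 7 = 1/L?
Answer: 16731/4 ≈ 4182.8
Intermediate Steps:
f(L) = 7 + 1/L
r(n, C) = -2 - 1/C (r(n, C) = 5 - (7 + 1/C) = 5 + (-7 - 1/C) = -2 - 1/C)
r(-5, 4)*(-1859) = (-2 - 1/4)*(-1859) = (-2 - 1*¼)*(-1859) = (-2 - ¼)*(-1859) = -9/4*(-1859) = 16731/4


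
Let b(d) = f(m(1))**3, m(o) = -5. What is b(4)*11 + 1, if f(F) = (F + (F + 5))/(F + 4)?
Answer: 1376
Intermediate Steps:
f(F) = (5 + 2*F)/(4 + F) (f(F) = (F + (5 + F))/(4 + F) = (5 + 2*F)/(4 + F))
b(d) = 125 (b(d) = ((5 + 2*(-5))/(4 - 5))**3 = ((5 - 10)/(-1))**3 = (-1*(-5))**3 = 5**3 = 125)
b(4)*11 + 1 = 125*11 + 1 = 1375 + 1 = 1376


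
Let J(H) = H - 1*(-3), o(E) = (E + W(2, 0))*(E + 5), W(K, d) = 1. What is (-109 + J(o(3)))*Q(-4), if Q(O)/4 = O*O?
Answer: -4736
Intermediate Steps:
o(E) = (1 + E)*(5 + E) (o(E) = (E + 1)*(E + 5) = (1 + E)*(5 + E))
Q(O) = 4*O² (Q(O) = 4*(O*O) = 4*O²)
J(H) = 3 + H (J(H) = H + 3 = 3 + H)
(-109 + J(o(3)))*Q(-4) = (-109 + (3 + (5 + 3² + 6*3)))*(4*(-4)²) = (-109 + (3 + (5 + 9 + 18)))*(4*16) = (-109 + (3 + 32))*64 = (-109 + 35)*64 = -74*64 = -4736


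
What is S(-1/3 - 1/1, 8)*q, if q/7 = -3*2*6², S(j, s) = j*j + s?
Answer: -14784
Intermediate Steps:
S(j, s) = s + j² (S(j, s) = j² + s = s + j²)
q = -1512 (q = 7*(-3*2*6²) = 7*(-6*36) = 7*(-216) = -1512)
S(-1/3 - 1/1, 8)*q = (8 + (-1/3 - 1/1)²)*(-1512) = (8 + (-1*⅓ - 1*1)²)*(-1512) = (8 + (-⅓ - 1)²)*(-1512) = (8 + (-4/3)²)*(-1512) = (8 + 16/9)*(-1512) = (88/9)*(-1512) = -14784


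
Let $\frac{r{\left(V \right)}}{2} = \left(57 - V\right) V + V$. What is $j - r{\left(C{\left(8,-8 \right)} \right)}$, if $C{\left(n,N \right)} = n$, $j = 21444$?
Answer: $20644$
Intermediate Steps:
$r{\left(V \right)} = 2 V + 2 V \left(57 - V\right)$ ($r{\left(V \right)} = 2 \left(\left(57 - V\right) V + V\right) = 2 \left(V \left(57 - V\right) + V\right) = 2 \left(V + V \left(57 - V\right)\right) = 2 V + 2 V \left(57 - V\right)$)
$j - r{\left(C{\left(8,-8 \right)} \right)} = 21444 - 2 \cdot 8 \left(58 - 8\right) = 21444 - 2 \cdot 8 \cdot 50 = 21444 - 800 = 20644$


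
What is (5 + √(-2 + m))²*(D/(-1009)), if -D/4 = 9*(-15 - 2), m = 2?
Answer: -15300/1009 ≈ -15.164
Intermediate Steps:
D = 612 (D = -36*(-15 - 2) = -36*(-17) = -4*(-153) = 612)
(5 + √(-2 + m))²*(D/(-1009)) = (5 + √(-2 + 2))²*(612/(-1009)) = (5 + √0)²*(612*(-1/1009)) = (5 + 0)²*(-612/1009) = 5²*(-612/1009) = 25*(-612/1009) = -15300/1009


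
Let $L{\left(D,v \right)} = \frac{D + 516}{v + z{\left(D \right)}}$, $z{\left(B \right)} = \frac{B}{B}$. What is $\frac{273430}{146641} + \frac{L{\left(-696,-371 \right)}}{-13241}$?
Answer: $\frac{133955365772}{71841918797} \approx 1.8646$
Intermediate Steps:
$z{\left(B \right)} = 1$
$L{\left(D,v \right)} = \frac{516 + D}{1 + v}$ ($L{\left(D,v \right)} = \frac{D + 516}{v + 1} = \frac{516 + D}{1 + v}$)
$\frac{273430}{146641} + \frac{L{\left(-696,-371 \right)}}{-13241} = \frac{273430}{146641} + \frac{\frac{1}{1 - 371} \left(516 - 696\right)}{-13241} = 273430 \cdot \frac{1}{146641} + \frac{1}{-370} \left(-180\right) \left(- \frac{1}{13241}\right) = \frac{273430}{146641} + \left(- \frac{1}{370}\right) \left(-180\right) \left(- \frac{1}{13241}\right) = \frac{273430}{146641} + \frac{18}{37} \left(- \frac{1}{13241}\right) = \frac{273430}{146641} - \frac{18}{489917} = \frac{133955365772}{71841918797}$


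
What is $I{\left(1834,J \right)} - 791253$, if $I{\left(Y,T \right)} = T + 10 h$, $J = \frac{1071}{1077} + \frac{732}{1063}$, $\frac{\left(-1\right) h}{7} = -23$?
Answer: $- \frac{301340550452}{381617} \approx -7.8964 \cdot 10^{5}$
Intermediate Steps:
$h = 161$ ($h = \left(-7\right) \left(-23\right) = 161$)
$J = \frac{642279}{381617}$ ($J = 1071 \cdot \frac{1}{1077} + 732 \cdot \frac{1}{1063} = \frac{357}{359} + \frac{732}{1063} = \frac{642279}{381617} \approx 1.683$)
$I{\left(Y,T \right)} = 1610 + T$ ($I{\left(Y,T \right)} = T + 10 \cdot 161 = T + 1610 = 1610 + T$)
$I{\left(1834,J \right)} - 791253 = \left(1610 + \frac{642279}{381617}\right) - 791253 = \frac{615045649}{381617} - 791253 = - \frac{301340550452}{381617}$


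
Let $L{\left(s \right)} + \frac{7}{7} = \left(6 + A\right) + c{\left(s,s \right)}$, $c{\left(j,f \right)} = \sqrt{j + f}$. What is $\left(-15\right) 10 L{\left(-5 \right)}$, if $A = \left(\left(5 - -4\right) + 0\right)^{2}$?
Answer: $-12900 - 150 i \sqrt{10} \approx -12900.0 - 474.34 i$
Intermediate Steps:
$c{\left(j,f \right)} = \sqrt{f + j}$
$A = 81$ ($A = \left(\left(5 + 4\right) + 0\right)^{2} = \left(9 + 0\right)^{2} = 9^{2} = 81$)
$L{\left(s \right)} = 86 + \sqrt{2} \sqrt{s}$ ($L{\left(s \right)} = -1 + \left(\left(6 + 81\right) + \sqrt{s + s}\right) = -1 + \left(87 + \sqrt{2 s}\right) = -1 + \left(87 + \sqrt{2} \sqrt{s}\right) = 86 + \sqrt{2} \sqrt{s}$)
$\left(-15\right) 10 L{\left(-5 \right)} = \left(-15\right) 10 \left(86 + \sqrt{2} \sqrt{-5}\right) = - 150 \left(86 + \sqrt{2} i \sqrt{5}\right) = - 150 \left(86 + i \sqrt{10}\right) = -12900 - 150 i \sqrt{10}$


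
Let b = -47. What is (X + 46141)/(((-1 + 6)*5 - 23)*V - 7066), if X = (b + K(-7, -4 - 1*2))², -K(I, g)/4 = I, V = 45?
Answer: -23251/3488 ≈ -6.6660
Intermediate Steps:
K(I, g) = -4*I
X = 361 (X = (-47 - 4*(-7))² = (-47 + 28)² = (-19)² = 361)
(X + 46141)/(((-1 + 6)*5 - 23)*V - 7066) = (361 + 46141)/(((-1 + 6)*5 - 23)*45 - 7066) = 46502/((5*5 - 23)*45 - 7066) = 46502/((25 - 23)*45 - 7066) = 46502/(2*45 - 7066) = 46502/(90 - 7066) = 46502/(-6976) = 46502*(-1/6976) = -23251/3488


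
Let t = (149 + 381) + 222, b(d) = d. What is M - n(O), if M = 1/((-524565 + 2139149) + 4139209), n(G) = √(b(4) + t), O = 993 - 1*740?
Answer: 1/5753793 - 6*√21 ≈ -27.495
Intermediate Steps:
O = 253 (O = 993 - 740 = 253)
t = 752 (t = 530 + 222 = 752)
n(G) = 6*√21 (n(G) = √(4 + 752) = √756 = 6*√21)
M = 1/5753793 (M = 1/(1614584 + 4139209) = 1/5753793 ≈ 1.7380e-7)
M - n(O) = 1/5753793 - 6*√21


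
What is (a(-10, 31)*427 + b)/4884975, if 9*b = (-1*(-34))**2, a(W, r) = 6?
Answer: 24214/43964775 ≈ 0.00055076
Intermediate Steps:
b = 1156/9 (b = (-1*(-34))**2/9 = (1/9)*34**2 = (1/9)*1156 = 1156/9 ≈ 128.44)
(a(-10, 31)*427 + b)/4884975 = (6*427 + 1156/9)/4884975 = (2562 + 1156/9)*(1/4884975) = (24214/9)*(1/4884975) = 24214/43964775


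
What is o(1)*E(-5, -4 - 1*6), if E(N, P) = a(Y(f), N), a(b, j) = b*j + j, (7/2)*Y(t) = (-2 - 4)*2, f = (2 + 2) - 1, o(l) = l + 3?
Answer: 340/7 ≈ 48.571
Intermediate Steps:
o(l) = 3 + l
f = 3 (f = 4 - 1 = 3)
Y(t) = -24/7 (Y(t) = 2*((-2 - 4)*2)/7 = 2*(-6*2)/7 = (2/7)*(-12) = -24/7)
a(b, j) = j + b*j
E(N, P) = -17*N/7 (E(N, P) = N*(1 - 24/7) = N*(-17/7) = -17*N/7)
o(1)*E(-5, -4 - 1*6) = (3 + 1)*(-17/7*(-5)) = 4*(85/7) = 340/7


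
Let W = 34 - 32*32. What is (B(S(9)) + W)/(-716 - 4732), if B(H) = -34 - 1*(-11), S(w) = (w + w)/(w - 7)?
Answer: 1013/5448 ≈ 0.18594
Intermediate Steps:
S(w) = 2*w/(-7 + w) (S(w) = (2*w)/(-7 + w) = 2*w/(-7 + w))
W = -990 (W = 34 - 1024 = -990)
B(H) = -23 (B(H) = -34 + 11 = -23)
(B(S(9)) + W)/(-716 - 4732) = (-23 - 990)/(-716 - 4732) = -1013/(-5448) = -1013*(-1/5448) = 1013/5448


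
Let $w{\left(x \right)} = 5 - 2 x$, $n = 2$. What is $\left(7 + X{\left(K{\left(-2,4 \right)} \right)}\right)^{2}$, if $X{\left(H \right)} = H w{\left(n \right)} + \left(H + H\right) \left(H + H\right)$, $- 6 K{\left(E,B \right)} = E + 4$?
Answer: $\frac{4096}{81} \approx 50.568$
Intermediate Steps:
$K{\left(E,B \right)} = - \frac{2}{3} - \frac{E}{6}$ ($K{\left(E,B \right)} = - \frac{E + 4}{6} = - \frac{4 + E}{6} = - \frac{2}{3} - \frac{E}{6}$)
$X{\left(H \right)} = H + 4 H^{2}$ ($X{\left(H \right)} = H \left(5 - 4\right) + \left(H + H\right) \left(H + H\right) = H \left(5 - 4\right) + 2 H 2 H = H 1 + 4 H^{2} = H + 4 H^{2}$)
$\left(7 + X{\left(K{\left(-2,4 \right)} \right)}\right)^{2} = \left(7 + \left(- \frac{2}{3} - - \frac{1}{3}\right) \left(1 + 4 \left(- \frac{2}{3} - - \frac{1}{3}\right)\right)\right)^{2} = \left(7 + \left(- \frac{2}{3} + \frac{1}{3}\right) \left(1 + 4 \left(- \frac{2}{3} + \frac{1}{3}\right)\right)\right)^{2} = \left(7 - \frac{1 + 4 \left(- \frac{1}{3}\right)}{3}\right)^{2} = \left(7 - \frac{1 - \frac{4}{3}}{3}\right)^{2} = \left(7 - - \frac{1}{9}\right)^{2} = \left(7 + \frac{1}{9}\right)^{2} = \left(\frac{64}{9}\right)^{2} = \frac{4096}{81}$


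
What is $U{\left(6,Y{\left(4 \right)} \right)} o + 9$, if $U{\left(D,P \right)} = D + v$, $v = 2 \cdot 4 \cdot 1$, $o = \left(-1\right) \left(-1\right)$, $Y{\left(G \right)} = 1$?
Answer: $23$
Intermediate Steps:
$o = 1$
$v = 8$ ($v = 8 \cdot 1 = 8$)
$U{\left(D,P \right)} = 8 + D$ ($U{\left(D,P \right)} = D + 8 = 8 + D$)
$U{\left(6,Y{\left(4 \right)} \right)} o + 9 = \left(8 + 6\right) 1 + 9 = 14 \cdot 1 + 9 = 14 + 9 = 23$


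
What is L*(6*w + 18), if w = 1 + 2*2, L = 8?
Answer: 384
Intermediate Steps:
w = 5 (w = 1 + 4 = 5)
L*(6*w + 18) = 8*(6*5 + 18) = 8*(30 + 18) = 8*48 = 384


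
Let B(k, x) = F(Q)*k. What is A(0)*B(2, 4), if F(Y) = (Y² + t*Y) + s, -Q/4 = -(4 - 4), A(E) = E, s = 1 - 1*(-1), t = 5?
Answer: 0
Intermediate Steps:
s = 2 (s = 1 + 1 = 2)
Q = 0 (Q = -(-4)*(4 - 4) = -(-4)*0 = -4*0 = 0)
F(Y) = 2 + Y² + 5*Y (F(Y) = (Y² + 5*Y) + 2 = 2 + Y² + 5*Y)
B(k, x) = 2*k (B(k, x) = (2 + 0² + 5*0)*k = (2 + 0 + 0)*k = 2*k)
A(0)*B(2, 4) = 0*(2*2) = 0*4 = 0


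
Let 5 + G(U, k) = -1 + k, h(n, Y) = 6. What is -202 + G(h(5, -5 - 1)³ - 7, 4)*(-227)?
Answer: 252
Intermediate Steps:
G(U, k) = -6 + k (G(U, k) = -5 + (-1 + k) = -6 + k)
-202 + G(h(5, -5 - 1)³ - 7, 4)*(-227) = -202 + (-6 + 4)*(-227) = -202 - 2*(-227) = -202 + 454 = 252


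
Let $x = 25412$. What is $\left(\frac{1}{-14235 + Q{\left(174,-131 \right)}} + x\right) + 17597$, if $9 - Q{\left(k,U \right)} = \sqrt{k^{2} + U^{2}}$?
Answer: $\frac{8702081447525}{202331639} + \frac{\sqrt{47437}}{202331639} \approx 43009.0$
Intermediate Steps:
$Q{\left(k,U \right)} = 9 - \sqrt{U^{2} + k^{2}}$ ($Q{\left(k,U \right)} = 9 - \sqrt{k^{2} + U^{2}} = 9 - \sqrt{U^{2} + k^{2}}$)
$\left(\frac{1}{-14235 + Q{\left(174,-131 \right)}} + x\right) + 17597 = \left(\frac{1}{-14235 + \left(9 - \sqrt{\left(-131\right)^{2} + 174^{2}}\right)} + 25412\right) + 17597 = \left(\frac{1}{-14235 + \left(9 - \sqrt{17161 + 30276}\right)} + 25412\right) + 17597 = \left(\frac{1}{-14235 + \left(9 - \sqrt{47437}\right)} + 25412\right) + 17597 = \left(\frac{1}{-14226 - \sqrt{47437}} + 25412\right) + 17597 = \left(25412 + \frac{1}{-14226 - \sqrt{47437}}\right) + 17597 = 43009 + \frac{1}{-14226 - \sqrt{47437}}$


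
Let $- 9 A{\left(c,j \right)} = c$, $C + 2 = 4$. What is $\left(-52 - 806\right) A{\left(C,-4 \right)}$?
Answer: $\frac{572}{3} \approx 190.67$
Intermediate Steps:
$C = 2$ ($C = -2 + 4 = 2$)
$A{\left(c,j \right)} = - \frac{c}{9}$
$\left(-52 - 806\right) A{\left(C,-4 \right)} = \left(-52 - 806\right) \left(\left(- \frac{1}{9}\right) 2\right) = \left(-858\right) \left(- \frac{2}{9}\right) = \frac{572}{3}$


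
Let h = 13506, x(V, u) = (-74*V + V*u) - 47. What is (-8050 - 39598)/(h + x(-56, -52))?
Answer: -47648/20515 ≈ -2.3226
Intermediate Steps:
x(V, u) = -47 - 74*V + V*u
(-8050 - 39598)/(h + x(-56, -52)) = (-8050 - 39598)/(13506 + (-47 - 74*(-56) - 56*(-52))) = -47648/(13506 + (-47 + 4144 + 2912)) = -47648/(13506 + 7009) = -47648/20515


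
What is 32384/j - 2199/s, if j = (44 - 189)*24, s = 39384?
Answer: -5940111/634520 ≈ -9.3616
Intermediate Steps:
j = -3480 (j = -145*24 = -3480)
32384/j - 2199/s = 32384/(-3480) - 2199/39384 = 32384*(-1/3480) - 2199*1/39384 = -4048/435 - 733/13128 = -5940111/634520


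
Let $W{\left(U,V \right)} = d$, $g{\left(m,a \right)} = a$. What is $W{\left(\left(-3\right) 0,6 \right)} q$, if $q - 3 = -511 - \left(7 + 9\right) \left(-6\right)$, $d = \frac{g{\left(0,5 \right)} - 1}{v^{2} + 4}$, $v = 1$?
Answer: $- \frac{1648}{5} \approx -329.6$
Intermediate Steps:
$d = \frac{4}{5}$ ($d = \frac{5 - 1}{1^{2} + 4} = \frac{4}{1 + 4} = \frac{4}{5} \approx 0.8$)
$W{\left(U,V \right)} = \frac{4}{5}$
$q = -412$ ($q = 3 - \left(511 + \left(7 + 9\right) \left(-6\right)\right) = 3 - \left(511 + 16 \left(-6\right)\right) = 3 - 415 = -412$)
$W{\left(\left(-3\right) 0,6 \right)} q = \frac{4}{5} \left(-412\right) = - \frac{1648}{5}$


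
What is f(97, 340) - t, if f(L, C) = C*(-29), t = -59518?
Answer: 49658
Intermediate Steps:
f(L, C) = -29*C
f(97, 340) - t = -29*340 - 1*(-59518) = -9860 + 59518 = 49658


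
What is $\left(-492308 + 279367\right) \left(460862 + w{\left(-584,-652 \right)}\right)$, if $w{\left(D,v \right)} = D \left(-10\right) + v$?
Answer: $-99241153050$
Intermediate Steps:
$w{\left(D,v \right)} = v - 10 D$ ($w{\left(D,v \right)} = - 10 D + v = v - 10 D$)
$\left(-492308 + 279367\right) \left(460862 + w{\left(-584,-652 \right)}\right) = \left(-492308 + 279367\right) \left(460862 - -5188\right) = - 212941 \left(460862 + \left(-652 + 5840\right)\right) = - 212941 \left(460862 + 5188\right) = \left(-212941\right) 466050 = -99241153050$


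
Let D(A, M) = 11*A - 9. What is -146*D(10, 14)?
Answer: -14746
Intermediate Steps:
D(A, M) = -9 + 11*A
-146*D(10, 14) = -146*(-9 + 11*10) = -146*(-9 + 110) = -146*101 = -14746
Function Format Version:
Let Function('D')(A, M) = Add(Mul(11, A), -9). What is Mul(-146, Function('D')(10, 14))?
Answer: -14746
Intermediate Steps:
Function('D')(A, M) = Add(-9, Mul(11, A))
Mul(-146, Function('D')(10, 14)) = Mul(-146, Add(-9, Mul(11, 10))) = Mul(-146, Add(-9, 110)) = Mul(-146, 101) = -14746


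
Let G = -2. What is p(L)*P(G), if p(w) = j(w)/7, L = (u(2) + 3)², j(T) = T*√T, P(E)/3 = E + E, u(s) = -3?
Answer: 0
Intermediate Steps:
P(E) = 6*E (P(E) = 3*(E + E) = 3*(2*E) = 6*E)
j(T) = T^(3/2)
L = 0 (L = (-3 + 3)² = 0² = 0)
p(w) = w^(3/2)/7
p(L)*P(G) = (0^(3/2)/7)*(6*(-2)) = ((⅐)*0)*(-12) = 0*(-12) = 0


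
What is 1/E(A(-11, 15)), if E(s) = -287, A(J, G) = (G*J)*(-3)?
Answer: -1/287 ≈ -0.0034843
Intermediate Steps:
A(J, G) = -3*G*J
1/E(A(-11, 15)) = 1/(-287) = -1/287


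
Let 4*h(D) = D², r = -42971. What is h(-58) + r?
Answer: -42130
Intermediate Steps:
h(D) = D²/4
h(-58) + r = (¼)*(-58)² - 42971 = (¼)*3364 - 42971 = 841 - 42971 = -42130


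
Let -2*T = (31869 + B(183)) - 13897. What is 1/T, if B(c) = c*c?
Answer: -2/51461 ≈ -3.8864e-5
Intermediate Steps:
B(c) = c²
T = -51461/2 (T = -((31869 + 183²) - 13897)/2 = -((31869 + 33489) - 13897)/2 = -(65358 - 13897)/2 = -½*51461 = -51461/2 ≈ -25731.)
1/T = 1/(-51461/2) = -2/51461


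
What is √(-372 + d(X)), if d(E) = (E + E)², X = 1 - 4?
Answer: 4*I*√21 ≈ 18.33*I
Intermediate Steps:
X = -3
d(E) = 4*E² (d(E) = (2*E)² = 4*E²)
√(-372 + d(X)) = √(-372 + 4*(-3)²) = √(-372 + 4*9) = √(-372 + 36) = √(-336) = 4*I*√21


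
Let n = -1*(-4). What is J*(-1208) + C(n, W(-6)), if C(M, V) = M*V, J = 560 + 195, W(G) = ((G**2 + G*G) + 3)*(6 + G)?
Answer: -912040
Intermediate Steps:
W(G) = (3 + 2*G**2)*(6 + G) (W(G) = ((G**2 + G**2) + 3)*(6 + G) = (2*G**2 + 3)*(6 + G) = (3 + 2*G**2)*(6 + G))
J = 755
n = 4
J*(-1208) + C(n, W(-6)) = 755*(-1208) + 4*(18 + 2*(-6)**3 + 3*(-6) + 12*(-6)**2) = -912040 + 4*(18 + 2*(-216) - 18 + 12*36) = -912040 + 4*(18 - 432 - 18 + 432) = -912040 + 4*0 = -912040 + 0 = -912040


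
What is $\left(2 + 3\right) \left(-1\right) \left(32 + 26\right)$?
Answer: $-290$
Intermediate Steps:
$\left(2 + 3\right) \left(-1\right) \left(32 + 26\right) = 5 \left(-1\right) 58 = \left(-5\right) 58 = -290$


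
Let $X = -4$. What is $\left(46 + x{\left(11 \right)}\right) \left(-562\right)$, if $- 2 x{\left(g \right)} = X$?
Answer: $-26976$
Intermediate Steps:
$x{\left(g \right)} = 2$ ($x{\left(g \right)} = \left(- \frac{1}{2}\right) \left(-4\right) = 2$)
$\left(46 + x{\left(11 \right)}\right) \left(-562\right) = \left(46 + 2\right) \left(-562\right) = 48 \left(-562\right) = -26976$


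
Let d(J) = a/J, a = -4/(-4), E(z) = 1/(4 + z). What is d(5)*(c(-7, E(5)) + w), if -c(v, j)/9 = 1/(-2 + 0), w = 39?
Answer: 87/10 ≈ 8.7000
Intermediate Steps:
a = 1 (a = -4*(-¼) = 1)
c(v, j) = 9/2 (c(v, j) = -9/(-2 + 0) = -9/(-2) = -9*(-½) = 9/2)
d(J) = 1/J
d(5)*(c(-7, E(5)) + w) = (9/2 + 39)/5 = (⅕)*(87/2) = 87/10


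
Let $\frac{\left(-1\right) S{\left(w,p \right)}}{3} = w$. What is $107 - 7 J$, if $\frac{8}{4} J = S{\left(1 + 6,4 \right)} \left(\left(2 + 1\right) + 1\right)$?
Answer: $401$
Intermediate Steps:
$S{\left(w,p \right)} = - 3 w$
$J = -42$ ($J = \frac{- 3 \left(1 + 6\right) \left(\left(2 + 1\right) + 1\right)}{2} = \frac{\left(-3\right) 7 \left(3 + 1\right)}{2} = \frac{\left(-21\right) 4}{2} = \frac{1}{2} \left(-84\right) = -42$)
$107 - 7 J = 107 - -294 = 107 + 294 = 401$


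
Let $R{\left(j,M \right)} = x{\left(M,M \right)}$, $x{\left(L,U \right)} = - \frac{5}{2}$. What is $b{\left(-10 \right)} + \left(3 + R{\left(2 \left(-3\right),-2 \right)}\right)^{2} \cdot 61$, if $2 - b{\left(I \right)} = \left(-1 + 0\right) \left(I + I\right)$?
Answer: $- \frac{11}{4} \approx -2.75$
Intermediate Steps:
$b{\left(I \right)} = 2 + 2 I$ ($b{\left(I \right)} = 2 - \left(-1 + 0\right) \left(I + I\right) = 2 - - 2 I = 2 + 2 I$)
$x{\left(L,U \right)} = - \frac{5}{2}$ ($x{\left(L,U \right)} = \left(-5\right) \frac{1}{2} = - \frac{5}{2}$)
$R{\left(j,M \right)} = - \frac{5}{2}$
$b{\left(-10 \right)} + \left(3 + R{\left(2 \left(-3\right),-2 \right)}\right)^{2} \cdot 61 = \left(2 + 2 \left(-10\right)\right) + \left(3 - \frac{5}{2}\right)^{2} \cdot 61 = \left(2 - 20\right) + \left(\frac{1}{2}\right)^{2} \cdot 61 = -18 + \frac{1}{4} \cdot 61 = -18 + \frac{61}{4} = - \frac{11}{4}$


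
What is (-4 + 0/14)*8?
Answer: -32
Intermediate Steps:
(-4 + 0/14)*8 = (-4 + 0*(1/14))*8 = (-4 + 0)*8 = -4*8 = -32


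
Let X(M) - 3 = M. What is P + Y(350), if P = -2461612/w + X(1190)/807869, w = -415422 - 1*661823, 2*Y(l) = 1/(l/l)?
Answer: 4850163197131/1740545681810 ≈ 2.7866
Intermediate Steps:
X(M) = 3 + M
Y(l) = 1/2 (Y(l) = 1/(2*((l/l))) = (1/2)/1 = (1/2)*1 = 1/2)
w = -1077245 (w = -415422 - 661823 = -1077245)
P = 1989945178113/870272840905 (P = -2461612/(-1077245) + (3 + 1190)/807869 = -2461612*(-1/1077245) + 1193*(1/807869) = 2461612/1077245 + 1193/807869 = 1989945178113/870272840905 ≈ 2.2866)
P + Y(350) = 1989945178113/870272840905 + 1/2 = 4850163197131/1740545681810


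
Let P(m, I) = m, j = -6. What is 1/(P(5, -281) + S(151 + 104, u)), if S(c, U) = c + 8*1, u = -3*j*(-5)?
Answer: 1/268 ≈ 0.0037313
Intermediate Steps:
u = -90 (u = -3*(-6)*(-5) = 18*(-5) = -90)
S(c, U) = 8 + c (S(c, U) = c + 8 = 8 + c)
1/(P(5, -281) + S(151 + 104, u)) = 1/(5 + (8 + (151 + 104))) = 1/(5 + (8 + 255)) = 1/(5 + 263) = 1/268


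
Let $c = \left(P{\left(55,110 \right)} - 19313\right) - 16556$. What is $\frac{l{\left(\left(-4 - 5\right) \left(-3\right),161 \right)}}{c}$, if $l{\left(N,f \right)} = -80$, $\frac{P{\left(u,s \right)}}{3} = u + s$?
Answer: $\frac{40}{17687} \approx 0.0022615$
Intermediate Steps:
$P{\left(u,s \right)} = 3 s + 3 u$ ($P{\left(u,s \right)} = 3 \left(u + s\right) = 3 \left(s + u\right) = 3 s + 3 u$)
$c = -35374$ ($c = \left(\left(3 \cdot 110 + 3 \cdot 55\right) - 19313\right) - 16556 = \left(\left(330 + 165\right) - 19313\right) - 16556 = \left(495 - 19313\right) - 16556 = -18818 - 16556 = -35374$)
$\frac{l{\left(\left(-4 - 5\right) \left(-3\right),161 \right)}}{c} = - \frac{80}{-35374} = \left(-80\right) \left(- \frac{1}{35374}\right) = \frac{40}{17687}$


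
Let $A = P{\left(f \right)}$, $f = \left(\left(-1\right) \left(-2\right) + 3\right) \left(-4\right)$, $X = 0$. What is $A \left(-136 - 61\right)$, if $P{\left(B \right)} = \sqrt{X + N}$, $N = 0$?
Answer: $0$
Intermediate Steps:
$f = -20$ ($f = \left(2 + 3\right) \left(-4\right) = 5 \left(-4\right) = -20$)
$P{\left(B \right)} = 0$ ($P{\left(B \right)} = \sqrt{0 + 0} = \sqrt{0} = 0$)
$A = 0$
$A \left(-136 - 61\right) = 0 \left(-136 - 61\right) = 0 \left(-197\right) = 0$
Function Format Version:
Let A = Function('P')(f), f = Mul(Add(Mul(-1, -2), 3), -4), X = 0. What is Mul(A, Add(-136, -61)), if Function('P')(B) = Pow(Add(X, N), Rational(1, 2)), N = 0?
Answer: 0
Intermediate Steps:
f = -20 (f = Mul(Add(2, 3), -4) = Mul(5, -4) = -20)
Function('P')(B) = 0 (Function('P')(B) = Pow(Add(0, 0), Rational(1, 2)) = Pow(0, Rational(1, 2)) = 0)
A = 0
Mul(A, Add(-136, -61)) = Mul(0, Add(-136, -61)) = Mul(0, -197) = 0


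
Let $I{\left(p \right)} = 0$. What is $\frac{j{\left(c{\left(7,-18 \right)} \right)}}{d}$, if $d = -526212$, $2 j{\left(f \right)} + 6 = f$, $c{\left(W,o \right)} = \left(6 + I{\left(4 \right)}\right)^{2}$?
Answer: $- \frac{5}{175404} \approx -2.8506 \cdot 10^{-5}$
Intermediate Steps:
$c{\left(W,o \right)} = 36$ ($c{\left(W,o \right)} = \left(6 + 0\right)^{2} = 6^{2} = 36$)
$j{\left(f \right)} = -3 + \frac{f}{2}$
$\frac{j{\left(c{\left(7,-18 \right)} \right)}}{d} = \frac{-3 + \frac{1}{2} \cdot 36}{-526212} = \left(-3 + 18\right) \left(- \frac{1}{526212}\right) = 15 \left(- \frac{1}{526212}\right) = - \frac{5}{175404}$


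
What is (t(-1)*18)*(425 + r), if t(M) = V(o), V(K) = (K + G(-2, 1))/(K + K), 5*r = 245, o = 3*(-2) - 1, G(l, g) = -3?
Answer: 42660/7 ≈ 6094.3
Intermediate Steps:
o = -7 (o = -6 - 1 = -7)
r = 49 (r = (⅕)*245 = 49)
V(K) = (-3 + K)/(2*K) (V(K) = (K - 3)/(K + K) = (-3 + K)/((2*K)) = (-3 + K)*(1/(2*K)) = (-3 + K)/(2*K))
t(M) = 5/7 (t(M) = (½)*(-3 - 7)/(-7) = (½)*(-⅐)*(-10) = 5/7)
(t(-1)*18)*(425 + r) = ((5/7)*18)*(425 + 49) = (90/7)*474 = 42660/7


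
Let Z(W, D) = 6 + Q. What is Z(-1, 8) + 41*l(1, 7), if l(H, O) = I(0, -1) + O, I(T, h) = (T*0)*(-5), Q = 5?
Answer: 298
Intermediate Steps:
Z(W, D) = 11 (Z(W, D) = 6 + 5 = 11)
I(T, h) = 0 (I(T, h) = 0*(-5) = 0)
l(H, O) = O (l(H, O) = 0 + O = O)
Z(-1, 8) + 41*l(1, 7) = 11 + 41*7 = 11 + 287 = 298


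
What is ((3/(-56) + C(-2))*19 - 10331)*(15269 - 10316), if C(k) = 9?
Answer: -2818341201/56 ≈ -5.0328e+7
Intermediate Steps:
((3/(-56) + C(-2))*19 - 10331)*(15269 - 10316) = ((3/(-56) + 9)*19 - 10331)*(15269 - 10316) = ((3*(-1/56) + 9)*19 - 10331)*4953 = ((-3/56 + 9)*19 - 10331)*4953 = ((501/56)*19 - 10331)*4953 = (9519/56 - 10331)*4953 = -569017/56*4953 = -2818341201/56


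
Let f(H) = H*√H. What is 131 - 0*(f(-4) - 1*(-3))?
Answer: 131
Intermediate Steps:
f(H) = H^(3/2)
131 - 0*(f(-4) - 1*(-3)) = 131 - 0*((-4)^(3/2) - 1*(-3)) = 131 - 0*(-8*I + 3) = 131 - 0*(3 - 8*I) = 131 - 71*0 = 131 + 0 = 131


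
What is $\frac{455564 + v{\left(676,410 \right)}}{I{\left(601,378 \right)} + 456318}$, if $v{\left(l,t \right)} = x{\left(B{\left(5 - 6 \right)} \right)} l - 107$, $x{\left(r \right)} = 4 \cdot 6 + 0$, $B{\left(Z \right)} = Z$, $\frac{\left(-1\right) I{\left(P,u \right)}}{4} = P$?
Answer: $\frac{471681}{453914} \approx 1.0391$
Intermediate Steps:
$I{\left(P,u \right)} = - 4 P$
$x{\left(r \right)} = 24$ ($x{\left(r \right)} = 24 + 0 = 24$)
$v{\left(l,t \right)} = -107 + 24 l$ ($v{\left(l,t \right)} = 24 l - 107 = -107 + 24 l$)
$\frac{455564 + v{\left(676,410 \right)}}{I{\left(601,378 \right)} + 456318} = \frac{455564 + \left(-107 + 24 \cdot 676\right)}{\left(-4\right) 601 + 456318} = \frac{455564 + \left(-107 + 16224\right)}{-2404 + 456318} = \frac{455564 + 16117}{453914} = 471681 \cdot \frac{1}{453914} = \frac{471681}{453914}$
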